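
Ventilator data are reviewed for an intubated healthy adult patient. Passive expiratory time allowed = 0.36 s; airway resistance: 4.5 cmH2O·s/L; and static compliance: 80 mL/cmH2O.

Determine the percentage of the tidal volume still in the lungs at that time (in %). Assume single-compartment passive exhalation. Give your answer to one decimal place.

τ = R × C = 4.5 × 80 mL/cmH2O = 4.5 × 0.080 L/cmH2O = 0.36 s.
Passive exhalation: V(t)/V₀ = e^(−t/τ) = e^(−0.36/0.36) = 0.3679.
Fraction remaining = 0.3679 → 36.79%.

36.8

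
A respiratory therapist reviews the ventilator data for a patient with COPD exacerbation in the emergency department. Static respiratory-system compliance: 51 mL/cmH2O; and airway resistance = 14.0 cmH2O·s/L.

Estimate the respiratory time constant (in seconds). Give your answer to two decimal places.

0.71

τ = R × C = 14.0 × 51 mL/cmH2O = 14.0 × 0.051 L/cmH2O = 0.714 s.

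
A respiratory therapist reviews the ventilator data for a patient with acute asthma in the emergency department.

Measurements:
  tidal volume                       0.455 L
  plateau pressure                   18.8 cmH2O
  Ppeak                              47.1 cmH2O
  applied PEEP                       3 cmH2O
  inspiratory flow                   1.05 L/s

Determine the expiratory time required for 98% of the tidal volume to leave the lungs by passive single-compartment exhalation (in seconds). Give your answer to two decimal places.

3.04

R = (PIP − Pplat)/V̇ = (47.1 − 18.8) / 1.05 = 28.3/1.05 = 26.952 cmH2O·s/L.
C = Vt/(Pplat − PEEP) = 455.0 / (18.8 − 3) = 455.0/15.8 = 28.797 mL/cmH2O.
τ = R × C = 26.952 × 0.0288 L/cmH2O = 0.7762 s.
t = −τ·ln(1 − 0.98) = −0.7762·ln(0.02) = 3.037 s.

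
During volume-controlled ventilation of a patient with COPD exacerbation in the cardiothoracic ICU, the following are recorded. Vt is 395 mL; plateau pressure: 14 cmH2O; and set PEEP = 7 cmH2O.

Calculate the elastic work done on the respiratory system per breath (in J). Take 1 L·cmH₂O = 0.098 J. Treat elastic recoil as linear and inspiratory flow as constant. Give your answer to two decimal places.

Elastic work ≈ ½ × (Pplat − PEEP) × Vt = 0.5 × (14 − 7) × 0.395 L = 0.5 × 7.0 × 0.395 = 1.383 L·cmH2O.
× 0.098 J/(L·cmH2O) → 0.1355 J.

0.14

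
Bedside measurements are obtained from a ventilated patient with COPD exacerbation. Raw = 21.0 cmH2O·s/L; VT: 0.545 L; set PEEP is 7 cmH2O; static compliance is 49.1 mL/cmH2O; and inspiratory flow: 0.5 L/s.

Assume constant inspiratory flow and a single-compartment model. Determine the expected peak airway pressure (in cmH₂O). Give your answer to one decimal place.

Equation of motion (constant flow): PIP = Vt/C + R·V̇ + PEEP.
PIP = 545/49.1 + 21.0×0.5 + 7 = 11.1 + 10.5 + 7 = 28.6 cmH2O.

28.6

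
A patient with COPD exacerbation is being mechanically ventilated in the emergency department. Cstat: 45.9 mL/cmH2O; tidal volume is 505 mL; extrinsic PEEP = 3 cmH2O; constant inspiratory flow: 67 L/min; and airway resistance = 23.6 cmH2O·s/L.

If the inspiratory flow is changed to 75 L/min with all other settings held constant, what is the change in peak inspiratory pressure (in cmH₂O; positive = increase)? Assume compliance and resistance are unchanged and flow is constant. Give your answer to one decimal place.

3.1

Flow: 67 L/min ÷ 60 = 1.1167 L/s.
New flow: 75 L/min ÷ 60 = 1.25 L/s.
PIP = Vt/C + R·V̇ + PEEP (constant-flow equation of motion).
Only the resistive term changes: ΔPIP = R × ΔV̇ = 23.6 × (1.25 − 1.1167) = 23.6 × 0.1333 = 3.146 cmH2O.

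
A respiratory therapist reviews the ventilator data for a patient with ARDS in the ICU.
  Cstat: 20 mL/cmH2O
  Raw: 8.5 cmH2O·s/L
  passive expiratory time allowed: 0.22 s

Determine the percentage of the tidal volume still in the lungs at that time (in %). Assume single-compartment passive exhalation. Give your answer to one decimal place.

τ = R × C = 8.5 × 20 mL/cmH2O = 8.5 × 0.020 L/cmH2O = 0.17 s.
Passive exhalation: V(t)/V₀ = e^(−t/τ) = e^(−0.22/0.17) = 0.2741.
Fraction remaining = 0.2741 → 27.41%.

27.4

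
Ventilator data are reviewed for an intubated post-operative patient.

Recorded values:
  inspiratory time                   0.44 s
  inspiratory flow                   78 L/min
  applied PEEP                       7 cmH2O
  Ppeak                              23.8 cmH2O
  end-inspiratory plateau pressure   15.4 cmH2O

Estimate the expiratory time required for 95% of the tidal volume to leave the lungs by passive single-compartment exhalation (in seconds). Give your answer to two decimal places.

Flow: 78 L/min ÷ 60 = 1.3 L/s.
Vt = flow × Ti = 1.3 L/s × 0.44 s × 1000 mL/L = 572.0 mL.
R = (PIP − Pplat)/V̇ = (23.8 − 15.4) / 1.3 = 8.4/1.3 = 6.462 cmH2O·s/L.
C = Vt/(Pplat − PEEP) = 572.0 / (15.4 − 7) = 572.0/8.4 = 68.095 mL/cmH2O.
τ = R × C = 6.462 × 0.0681 L/cmH2O = 0.4401 s.
t = −τ·ln(1 − 0.95) = −0.4401·ln(0.05) = 1.318 s.

1.32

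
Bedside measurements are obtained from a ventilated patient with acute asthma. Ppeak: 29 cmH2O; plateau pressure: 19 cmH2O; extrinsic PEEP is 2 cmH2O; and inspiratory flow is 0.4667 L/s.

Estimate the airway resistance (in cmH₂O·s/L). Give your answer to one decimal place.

Raw = (PIP − Pplat) / flow = (29 − 19) / 0.4667 = 10.0 / 0.4667 = 21.427 cmH2O·s/L.

21.4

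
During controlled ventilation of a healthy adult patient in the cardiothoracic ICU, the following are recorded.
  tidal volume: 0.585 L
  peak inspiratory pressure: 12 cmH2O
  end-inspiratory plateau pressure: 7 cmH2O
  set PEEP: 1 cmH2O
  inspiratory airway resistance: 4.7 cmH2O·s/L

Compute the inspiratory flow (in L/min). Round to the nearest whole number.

flow = (PIP − Pplat) / Raw = (12 − 7) / 4.7 = 1.064 L/s × 60 = 63.84 L/min.

64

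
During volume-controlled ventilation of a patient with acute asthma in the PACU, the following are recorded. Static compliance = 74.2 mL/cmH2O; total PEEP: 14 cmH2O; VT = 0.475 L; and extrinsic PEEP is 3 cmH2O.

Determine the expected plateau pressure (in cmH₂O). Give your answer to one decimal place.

End-expiratory occlusion gives total PEEP = 14 cmH2O (intrinsic PEEP = 14 − 3 = 11). Use total PEEP for the elastic gradient.
Pplat = PEEPtotal + Vt / Cstat = 14 + 475 / 74.2 = 14 + 6.402 = 20.402 cmH2O.

20.4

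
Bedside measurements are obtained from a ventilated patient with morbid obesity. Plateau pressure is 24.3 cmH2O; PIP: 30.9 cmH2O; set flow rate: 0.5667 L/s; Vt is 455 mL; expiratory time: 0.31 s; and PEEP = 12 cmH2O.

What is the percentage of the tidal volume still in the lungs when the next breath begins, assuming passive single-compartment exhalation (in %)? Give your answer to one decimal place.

R = (PIP − Pplat)/V̇ = (30.9 − 24.3) / 0.5667 = 6.6/0.5667 = 11.646 cmH2O·s/L.
C = Vt/(Pplat − PEEP) = 455.0 / (24.3 − 12) = 455.0/12.3 = 36.992 mL/cmH2O.
τ = R × C = 11.646 × 0.03699 L/cmH2O = 0.4308 s.
Fraction remaining at end-expiration = e^(−Te/τ) = e^(−0.31/0.4308) = 0.487 → 48.7%.

48.7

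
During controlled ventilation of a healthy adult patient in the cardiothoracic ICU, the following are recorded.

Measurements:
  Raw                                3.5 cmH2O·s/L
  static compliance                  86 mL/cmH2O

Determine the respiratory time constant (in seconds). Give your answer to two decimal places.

0.30

τ = R × C = 3.5 × 86 mL/cmH2O = 3.5 × 0.086 L/cmH2O = 0.301 s.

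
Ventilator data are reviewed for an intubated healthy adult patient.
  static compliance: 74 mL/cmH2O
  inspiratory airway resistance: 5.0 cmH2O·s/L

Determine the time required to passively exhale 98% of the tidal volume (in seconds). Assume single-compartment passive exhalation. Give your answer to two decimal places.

1.45

τ = R × C = 5.0 × 74 mL/cmH2O = 5.0 × 0.074 L/cmH2O = 0.37 s.
Exhaled fraction f = 1 − e^(−t/τ) → t = −τ·ln(1 − f) = −0.37·ln(0.02) = 1.447 s.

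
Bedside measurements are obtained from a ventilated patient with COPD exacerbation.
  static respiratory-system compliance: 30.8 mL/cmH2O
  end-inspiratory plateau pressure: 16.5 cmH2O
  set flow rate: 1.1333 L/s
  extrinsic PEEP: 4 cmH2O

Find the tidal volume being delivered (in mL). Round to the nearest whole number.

Vt = Cstat × (Pplat − PEEP) = 30.8 × (16.5 − 4) = 30.8 × 12.5 = 385.0 mL.

385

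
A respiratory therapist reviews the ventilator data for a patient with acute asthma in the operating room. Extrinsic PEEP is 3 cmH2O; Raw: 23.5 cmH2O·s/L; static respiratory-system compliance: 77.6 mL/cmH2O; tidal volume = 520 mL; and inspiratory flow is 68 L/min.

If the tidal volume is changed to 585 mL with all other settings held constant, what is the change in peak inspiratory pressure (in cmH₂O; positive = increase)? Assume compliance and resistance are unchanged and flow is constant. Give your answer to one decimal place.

PIP = Vt/C + R·V̇ + PEEP (constant-flow equation of motion).
Only the elastic term changes: ΔPIP = ΔVt / C = (585 − 520) / 77.6 = 0.8376 cmH2O.

0.8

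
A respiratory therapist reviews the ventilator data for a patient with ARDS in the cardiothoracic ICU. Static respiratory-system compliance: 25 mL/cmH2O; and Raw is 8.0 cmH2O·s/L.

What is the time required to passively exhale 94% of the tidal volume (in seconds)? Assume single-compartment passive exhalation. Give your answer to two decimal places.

τ = R × C = 8.0 × 25 mL/cmH2O = 8.0 × 0.025 L/cmH2O = 0.2 s.
Exhaled fraction f = 1 − e^(−t/τ) → t = −τ·ln(1 − f) = −0.2·ln(0.06) = 0.5627 s.

0.56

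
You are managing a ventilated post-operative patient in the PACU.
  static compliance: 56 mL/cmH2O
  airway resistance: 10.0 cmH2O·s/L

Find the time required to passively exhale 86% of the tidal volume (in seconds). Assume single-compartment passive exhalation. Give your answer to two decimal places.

1.10

τ = R × C = 10.0 × 56 mL/cmH2O = 10.0 × 0.056 L/cmH2O = 0.56 s.
Exhaled fraction f = 1 − e^(−t/τ) → t = −τ·ln(1 − f) = −0.56·ln(0.14) = 1.101 s.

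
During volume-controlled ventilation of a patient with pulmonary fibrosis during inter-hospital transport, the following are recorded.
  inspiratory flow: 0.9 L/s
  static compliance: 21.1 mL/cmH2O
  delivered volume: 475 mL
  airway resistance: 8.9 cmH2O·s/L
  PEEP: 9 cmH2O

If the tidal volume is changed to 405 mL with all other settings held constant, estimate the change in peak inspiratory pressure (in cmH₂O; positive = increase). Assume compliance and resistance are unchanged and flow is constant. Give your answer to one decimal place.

PIP = Vt/C + R·V̇ + PEEP (constant-flow equation of motion).
Only the elastic term changes: ΔPIP = ΔVt / C = (405 − 475) / 21.1 = -3.318 cmH2O.

-3.3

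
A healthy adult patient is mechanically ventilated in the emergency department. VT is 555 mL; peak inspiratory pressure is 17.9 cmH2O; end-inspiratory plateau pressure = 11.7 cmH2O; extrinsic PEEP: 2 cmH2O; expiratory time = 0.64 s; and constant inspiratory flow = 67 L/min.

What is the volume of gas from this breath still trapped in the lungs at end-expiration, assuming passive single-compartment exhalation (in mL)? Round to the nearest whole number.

Flow: 67 L/min ÷ 60 = 1.1167 L/s.
R = (PIP − Pplat)/V̇ = (17.9 − 11.7) / 1.1167 = 6.2/1.1167 = 5.552 cmH2O·s/L.
C = Vt/(Pplat − PEEP) = 555.0 / (11.7 − 2) = 555.0/9.7 = 57.216 mL/cmH2O.
τ = R × C = 5.552 × 0.05722 L/cmH2O = 0.3177 s.
Fraction remaining = e^(−Te/τ) = e^(−0.64/0.3177) = 0.1334.
Trapped volume = 555.0 × 0.1334 = 74.037 mL.

74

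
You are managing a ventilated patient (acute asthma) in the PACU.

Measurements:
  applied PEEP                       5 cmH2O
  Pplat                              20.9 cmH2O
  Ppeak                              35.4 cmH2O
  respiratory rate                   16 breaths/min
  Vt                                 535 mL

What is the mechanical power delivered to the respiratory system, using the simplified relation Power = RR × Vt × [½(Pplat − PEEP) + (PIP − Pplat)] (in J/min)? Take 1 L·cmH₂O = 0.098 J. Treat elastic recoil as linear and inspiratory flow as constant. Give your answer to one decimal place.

18.8

Per-breath work = Vt × [½(Pplat−PEEP) + (PIP−Pplat)] = 0.535 × [0.5×15.9 + 14.5] = 0.535 × 22.45 = 12.011 L·cmH2O.
Power = 16 × 12.011 = 192.18 L·cmH2O/min.
× 0.098 J/(L·cmH2O) → 18.834 J/min.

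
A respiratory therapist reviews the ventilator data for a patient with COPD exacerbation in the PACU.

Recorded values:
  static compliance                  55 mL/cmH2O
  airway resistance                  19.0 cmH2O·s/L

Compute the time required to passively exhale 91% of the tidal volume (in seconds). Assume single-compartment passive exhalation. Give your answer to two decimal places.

τ = R × C = 19.0 × 55 mL/cmH2O = 19.0 × 0.055 L/cmH2O = 1.045 s.
Exhaled fraction f = 1 − e^(−t/τ) → t = −τ·ln(1 − f) = −1.045·ln(0.09) = 2.516 s.

2.52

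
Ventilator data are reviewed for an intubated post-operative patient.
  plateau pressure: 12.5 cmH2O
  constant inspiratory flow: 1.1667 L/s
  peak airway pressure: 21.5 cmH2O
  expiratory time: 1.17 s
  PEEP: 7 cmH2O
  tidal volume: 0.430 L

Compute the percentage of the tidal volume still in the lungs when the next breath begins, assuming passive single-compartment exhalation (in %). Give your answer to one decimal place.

14.4

R = (PIP − Pplat)/V̇ = (21.5 − 12.5) / 1.1667 = 9.0/1.1667 = 7.714 cmH2O·s/L.
C = Vt/(Pplat − PEEP) = 430.0 / (12.5 − 7) = 430.0/5.5 = 78.182 mL/cmH2O.
τ = R × C = 7.714 × 0.07818 L/cmH2O = 0.6031 s.
Fraction remaining at end-expiration = e^(−Te/τ) = e^(−1.17/0.6031) = 0.1437 → 14.37%.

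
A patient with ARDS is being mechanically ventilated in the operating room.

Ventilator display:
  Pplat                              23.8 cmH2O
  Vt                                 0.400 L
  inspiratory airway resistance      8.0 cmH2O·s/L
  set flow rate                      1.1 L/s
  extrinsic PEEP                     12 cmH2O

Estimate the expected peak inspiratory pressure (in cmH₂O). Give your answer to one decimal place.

32.6

PIP = Pplat + Raw × flow = 23.8 + 8.0 × 1.1 = 23.8 + 8.8 = 32.6 cmH2O.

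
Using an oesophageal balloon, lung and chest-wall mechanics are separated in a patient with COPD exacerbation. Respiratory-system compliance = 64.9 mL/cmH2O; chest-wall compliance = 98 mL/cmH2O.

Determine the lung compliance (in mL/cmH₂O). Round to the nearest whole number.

192

1/CL = 1/Crs − 1/Ccw.
1/CL = 1/64.9 − 1/98 = 0.005204.
CL = 192.16 mL/cmH2O.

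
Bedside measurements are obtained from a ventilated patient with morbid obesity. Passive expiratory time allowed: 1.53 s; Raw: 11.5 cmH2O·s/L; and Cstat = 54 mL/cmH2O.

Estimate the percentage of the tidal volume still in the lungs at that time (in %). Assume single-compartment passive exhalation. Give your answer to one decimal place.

8.5

τ = R × C = 11.5 × 54 mL/cmH2O = 11.5 × 0.054 L/cmH2O = 0.621 s.
Passive exhalation: V(t)/V₀ = e^(−t/τ) = e^(−1.53/0.621) = 0.08511.
Fraction remaining = 0.08511 → 8.511%.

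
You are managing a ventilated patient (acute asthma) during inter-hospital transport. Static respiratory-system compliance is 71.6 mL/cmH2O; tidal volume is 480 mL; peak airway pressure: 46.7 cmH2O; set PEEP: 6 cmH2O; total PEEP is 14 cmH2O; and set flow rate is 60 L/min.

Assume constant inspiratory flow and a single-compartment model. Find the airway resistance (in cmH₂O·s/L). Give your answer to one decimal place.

Flow: 60 L/min ÷ 60 = 1 L/s.
Total PEEP = 14 cmH2O (set 6 + intrinsic 8); this is the baseline alveolar pressure.
Equation of motion (constant flow): PIP = Vt/C + R·V̇ + PEEP.
R·V̇ = PIP − Vt/C − PEEP = 46.7 − 480/71.6 − 14 = 46.7 − 6.704 − 14 = 25.996 cmH2O.
R = 25.996 / 1 = 25.996 cmH2O·s/L.

26.0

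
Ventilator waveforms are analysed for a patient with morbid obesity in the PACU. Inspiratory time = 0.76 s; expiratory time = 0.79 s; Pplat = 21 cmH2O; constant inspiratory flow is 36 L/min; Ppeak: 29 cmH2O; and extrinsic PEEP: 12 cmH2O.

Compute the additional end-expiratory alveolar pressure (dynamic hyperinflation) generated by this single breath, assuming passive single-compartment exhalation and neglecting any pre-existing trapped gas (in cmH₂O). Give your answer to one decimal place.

2.8

Flow: 36 L/min ÷ 60 = 0.6 L/s.
Vt = flow × Ti = 0.6 L/s × 0.76 s × 1000 mL/L = 456.0 mL.
R = (PIP − Pplat)/V̇ = (29 − 21) / 0.6 = 8.0/0.6 = 13.333 cmH2O·s/L.
C = Vt/(Pplat − PEEP) = 456.0 / (21 − 12) = 456.0/9.0 = 50.667 mL/cmH2O.
τ = R × C = 13.333 × 0.05067 L/cmH2O = 0.6756 s.
Fraction remaining = e^(−Te/τ) = e^(−0.79/0.6756) = 0.3106; trapped volume = 456.0 × 0.3106 = 141.63 mL.
Additional alveolar pressure from trapping ≈ V_trapped / C = 141.63 / 50.667 = 2.795 cmH2O.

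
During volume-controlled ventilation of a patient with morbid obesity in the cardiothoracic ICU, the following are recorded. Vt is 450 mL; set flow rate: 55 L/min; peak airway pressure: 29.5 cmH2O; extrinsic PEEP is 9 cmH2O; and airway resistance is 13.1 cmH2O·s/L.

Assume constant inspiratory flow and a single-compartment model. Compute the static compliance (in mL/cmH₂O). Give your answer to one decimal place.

53.0

Flow: 55 L/min ÷ 60 = 0.9167 L/s.
Equation of motion (constant flow): PIP = Vt/C + R·V̇ + PEEP.
Vt/C = PIP − R·V̇ − PEEP = 29.5 − 13.1×0.9167 − 9 = 29.5 − 12.009 − 9 = 8.491 cmH2O.
C = Vt / 8.491 = 450 / 8.491 = 52.997 mL/cmH2O.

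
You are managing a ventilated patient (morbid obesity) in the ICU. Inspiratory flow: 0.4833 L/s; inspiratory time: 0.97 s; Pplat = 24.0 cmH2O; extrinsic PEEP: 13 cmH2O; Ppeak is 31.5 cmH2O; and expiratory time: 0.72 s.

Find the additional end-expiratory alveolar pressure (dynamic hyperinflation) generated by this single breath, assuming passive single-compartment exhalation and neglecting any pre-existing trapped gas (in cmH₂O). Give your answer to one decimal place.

Vt = flow × Ti = 0.4833 L/s × 0.97 s × 1000 mL/L = 468.8 mL.
R = (PIP − Pplat)/V̇ = (31.5 − 24.0) / 0.4833 = 7.5/0.4833 = 15.518 cmH2O·s/L.
C = Vt/(Pplat − PEEP) = 468.8 / (24.0 − 13) = 468.8/11.0 = 42.618 mL/cmH2O.
τ = R × C = 15.518 × 0.04262 L/cmH2O = 0.6614 s.
Fraction remaining = e^(−Te/τ) = e^(−0.72/0.6614) = 0.3367; trapped volume = 468.8 × 0.3367 = 157.84 mL.
Additional alveolar pressure from trapping ≈ V_trapped / C = 157.84 / 42.618 = 3.704 cmH2O.

3.7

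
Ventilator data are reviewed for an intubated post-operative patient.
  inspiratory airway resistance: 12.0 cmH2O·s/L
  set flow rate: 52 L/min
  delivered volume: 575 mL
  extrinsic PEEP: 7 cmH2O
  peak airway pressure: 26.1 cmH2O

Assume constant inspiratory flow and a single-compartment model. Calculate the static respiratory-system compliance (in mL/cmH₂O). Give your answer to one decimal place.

Flow: 52 L/min ÷ 60 = 0.8667 L/s.
Equation of motion (constant flow): PIP = Vt/C + R·V̇ + PEEP.
Vt/C = PIP − R·V̇ − PEEP = 26.1 − 12.0×0.8667 − 7 = 26.1 − 10.4 − 7 = 8.7 cmH2O.
C = Vt / 8.7 = 575 / 8.7 = 66.092 mL/cmH2O.

66.1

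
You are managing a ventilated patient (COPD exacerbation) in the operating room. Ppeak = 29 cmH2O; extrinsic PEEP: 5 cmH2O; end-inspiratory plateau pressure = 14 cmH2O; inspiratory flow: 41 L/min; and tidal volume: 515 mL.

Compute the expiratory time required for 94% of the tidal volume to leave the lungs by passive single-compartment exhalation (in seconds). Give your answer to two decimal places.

Flow: 41 L/min ÷ 60 = 0.6833 L/s.
R = (PIP − Pplat)/V̇ = (29 − 14) / 0.6833 = 15.0/0.6833 = 21.952 cmH2O·s/L.
C = Vt/(Pplat − PEEP) = 515.0 / (14 − 5) = 515.0/9.0 = 57.222 mL/cmH2O.
τ = R × C = 21.952 × 0.05722 L/cmH2O = 1.256 s.
t = −τ·ln(1 − 0.94) = −1.256·ln(0.06) = 3.534 s.

3.53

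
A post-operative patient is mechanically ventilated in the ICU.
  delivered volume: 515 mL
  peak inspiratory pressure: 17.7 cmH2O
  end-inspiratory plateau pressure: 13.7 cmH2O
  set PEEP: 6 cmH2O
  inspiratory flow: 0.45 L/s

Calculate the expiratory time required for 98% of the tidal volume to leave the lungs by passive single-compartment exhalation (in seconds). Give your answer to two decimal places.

2.33

R = (PIP − Pplat)/V̇ = (17.7 − 13.7) / 0.45 = 4.0/0.45 = 8.889 cmH2O·s/L.
C = Vt/(Pplat − PEEP) = 515.0 / (13.7 − 6) = 515.0/7.7 = 66.883 mL/cmH2O.
τ = R × C = 8.889 × 0.06688 L/cmH2O = 0.5945 s.
t = −τ·ln(1 − 0.98) = −0.5945·ln(0.02) = 2.326 s.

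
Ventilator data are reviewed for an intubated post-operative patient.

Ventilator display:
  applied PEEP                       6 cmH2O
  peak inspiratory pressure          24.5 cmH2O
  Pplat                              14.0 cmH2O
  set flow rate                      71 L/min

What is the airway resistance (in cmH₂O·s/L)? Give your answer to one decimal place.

8.9

Flow: 71 L/min ÷ 60 = 1.1833 L/s.
Raw = (PIP − Pplat) / flow = (24.5 − 14.0) / 1.1833 = 10.5 / 1.1833 = 8.873 cmH2O·s/L.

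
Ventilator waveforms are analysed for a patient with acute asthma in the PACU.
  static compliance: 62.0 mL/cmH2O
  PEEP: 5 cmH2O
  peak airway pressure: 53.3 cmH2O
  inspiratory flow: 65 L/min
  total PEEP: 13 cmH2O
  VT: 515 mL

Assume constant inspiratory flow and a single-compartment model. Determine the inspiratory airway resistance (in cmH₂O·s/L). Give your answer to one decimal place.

Flow: 65 L/min ÷ 60 = 1.0833 L/s.
Total PEEP = 13 cmH2O (set 5 + intrinsic 8); this is the baseline alveolar pressure.
Equation of motion (constant flow): PIP = Vt/C + R·V̇ + PEEP.
R·V̇ = PIP − Vt/C − PEEP = 53.3 − 515/62.0 − 13 = 53.3 − 8.306 − 13 = 31.994 cmH2O.
R = 31.994 / 1.0833 = 29.534 cmH2O·s/L.

29.5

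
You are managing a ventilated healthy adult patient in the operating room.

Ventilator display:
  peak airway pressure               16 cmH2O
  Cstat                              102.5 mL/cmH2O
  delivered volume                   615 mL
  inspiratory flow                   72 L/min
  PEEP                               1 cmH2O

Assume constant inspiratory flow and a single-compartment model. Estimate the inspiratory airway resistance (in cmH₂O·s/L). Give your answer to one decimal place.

Flow: 72 L/min ÷ 60 = 1.2 L/s.
Equation of motion (constant flow): PIP = Vt/C + R·V̇ + PEEP.
R·V̇ = PIP − Vt/C − PEEP = 16 − 615/102.5 − 1 = 16 − 6.0 − 1 = 9.0 cmH2O.
R = 9.0 / 1.2 = 7.5 cmH2O·s/L.

7.5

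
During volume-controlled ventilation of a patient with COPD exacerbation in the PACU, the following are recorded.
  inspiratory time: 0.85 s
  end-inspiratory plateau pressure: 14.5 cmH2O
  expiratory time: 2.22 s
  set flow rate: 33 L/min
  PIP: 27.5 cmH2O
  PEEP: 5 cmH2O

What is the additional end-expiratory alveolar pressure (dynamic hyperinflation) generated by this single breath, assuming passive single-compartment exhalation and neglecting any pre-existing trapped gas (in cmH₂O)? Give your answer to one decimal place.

1.4

Flow: 33 L/min ÷ 60 = 0.55 L/s.
Vt = flow × Ti = 0.55 L/s × 0.85 s × 1000 mL/L = 467.5 mL.
R = (PIP − Pplat)/V̇ = (27.5 − 14.5) / 0.55 = 13.0/0.55 = 23.636 cmH2O·s/L.
C = Vt/(Pplat − PEEP) = 467.5 / (14.5 − 5) = 467.5/9.5 = 49.211 mL/cmH2O.
τ = R × C = 23.636 × 0.04921 L/cmH2O = 1.163 s.
Fraction remaining = e^(−Te/τ) = e^(−2.22/1.163) = 0.1482; trapped volume = 467.5 × 0.1482 = 69.284 mL.
Additional alveolar pressure from trapping ≈ V_trapped / C = 69.284 / 49.211 = 1.408 cmH2O.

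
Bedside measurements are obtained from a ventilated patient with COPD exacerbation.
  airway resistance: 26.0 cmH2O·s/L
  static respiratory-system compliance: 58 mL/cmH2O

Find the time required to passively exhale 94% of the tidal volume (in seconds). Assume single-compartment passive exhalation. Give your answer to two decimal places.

4.24

τ = R × C = 26.0 × 58 mL/cmH2O = 26.0 × 0.058 L/cmH2O = 1.508 s.
Exhaled fraction f = 1 − e^(−t/τ) → t = −τ·ln(1 − f) = −1.508·ln(0.06) = 4.243 s.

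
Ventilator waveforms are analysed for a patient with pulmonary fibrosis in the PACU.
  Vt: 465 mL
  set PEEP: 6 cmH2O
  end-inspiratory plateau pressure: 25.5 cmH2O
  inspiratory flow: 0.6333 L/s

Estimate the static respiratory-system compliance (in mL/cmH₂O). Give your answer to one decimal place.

23.8

Cstat = Vt / (Pplat − PEEP) = 465 / (25.5 − 6) = 465 / 19.5 = 23.846 mL/cmH2O.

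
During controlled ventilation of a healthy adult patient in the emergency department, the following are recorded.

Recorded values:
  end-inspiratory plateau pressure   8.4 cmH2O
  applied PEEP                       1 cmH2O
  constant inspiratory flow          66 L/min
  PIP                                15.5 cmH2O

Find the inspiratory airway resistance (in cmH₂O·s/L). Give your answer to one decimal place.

Flow: 66 L/min ÷ 60 = 1.1 L/s.
Raw = (PIP − Pplat) / flow = (15.5 − 8.4) / 1.1 = 7.1 / 1.1 = 6.455 cmH2O·s/L.

6.5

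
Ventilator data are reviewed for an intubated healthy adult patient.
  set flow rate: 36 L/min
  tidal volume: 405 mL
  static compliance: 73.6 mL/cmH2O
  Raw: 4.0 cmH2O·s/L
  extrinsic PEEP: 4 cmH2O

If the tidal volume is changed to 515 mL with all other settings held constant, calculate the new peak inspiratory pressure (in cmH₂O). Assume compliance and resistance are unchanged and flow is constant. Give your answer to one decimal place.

13.4

Flow: 36 L/min ÷ 60 = 0.6 L/s.
PIP = Vt/C + R·V̇ + PEEP (constant-flow equation of motion).
Only the elastic term changes: ΔPIP = ΔVt / C = (515 − 405) / 73.6 = 1.495 cmH2O.
Original PIP = 405/73.6 + 4.0×0.6 + 4 = 11.903 cmH2O; new PIP = 11.903 + (1.495) = 13.398 cmH2O.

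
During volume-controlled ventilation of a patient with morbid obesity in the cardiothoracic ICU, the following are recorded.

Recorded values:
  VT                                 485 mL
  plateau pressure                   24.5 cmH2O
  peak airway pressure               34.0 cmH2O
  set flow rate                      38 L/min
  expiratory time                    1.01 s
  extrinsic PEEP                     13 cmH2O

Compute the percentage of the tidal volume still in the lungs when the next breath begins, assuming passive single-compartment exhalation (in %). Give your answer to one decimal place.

20.3

Flow: 38 L/min ÷ 60 = 0.6333 L/s.
R = (PIP − Pplat)/V̇ = (34.0 − 24.5) / 0.6333 = 9.5/0.6333 = 15.001 cmH2O·s/L.
C = Vt/(Pplat − PEEP) = 485.0 / (24.5 − 13) = 485.0/11.5 = 42.174 mL/cmH2O.
τ = R × C = 15.001 × 0.04217 L/cmH2O = 0.6326 s.
Fraction remaining at end-expiration = e^(−Te/τ) = e^(−1.01/0.6326) = 0.2026 → 20.26%.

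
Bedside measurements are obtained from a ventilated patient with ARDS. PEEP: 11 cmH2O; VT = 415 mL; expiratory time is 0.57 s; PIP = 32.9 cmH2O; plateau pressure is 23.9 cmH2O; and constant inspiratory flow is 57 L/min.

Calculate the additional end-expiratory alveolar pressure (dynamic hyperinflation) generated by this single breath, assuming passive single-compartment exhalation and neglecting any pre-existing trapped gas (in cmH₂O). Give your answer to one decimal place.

2.0

Flow: 57 L/min ÷ 60 = 0.95 L/s.
R = (PIP − Pplat)/V̇ = (32.9 − 23.9) / 0.95 = 9.0/0.95 = 9.474 cmH2O·s/L.
C = Vt/(Pplat − PEEP) = 415.0 / (23.9 − 11) = 415.0/12.9 = 32.171 mL/cmH2O.
τ = R × C = 9.474 × 0.03217 L/cmH2O = 0.3048 s.
Fraction remaining = e^(−Te/τ) = e^(−0.57/0.3048) = 0.1541; trapped volume = 415.0 × 0.1541 = 63.952 mL.
Additional alveolar pressure from trapping ≈ V_trapped / C = 63.952 / 32.171 = 1.988 cmH2O.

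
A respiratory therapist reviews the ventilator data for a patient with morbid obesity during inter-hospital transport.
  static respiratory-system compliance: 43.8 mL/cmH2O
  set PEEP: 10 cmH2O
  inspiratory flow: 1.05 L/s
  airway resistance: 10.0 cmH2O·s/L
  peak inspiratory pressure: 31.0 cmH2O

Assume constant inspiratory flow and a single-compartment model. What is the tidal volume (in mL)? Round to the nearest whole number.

460

Equation of motion (constant flow): PIP = Vt/C + R·V̇ + PEEP.
Vt/C = PIP − R·V̇ − PEEP = 31.0 − 10.5 − 10 = 10.5 cmH2O.
Vt = C × 10.5 = 43.8 × 10.5 = 459.9 mL.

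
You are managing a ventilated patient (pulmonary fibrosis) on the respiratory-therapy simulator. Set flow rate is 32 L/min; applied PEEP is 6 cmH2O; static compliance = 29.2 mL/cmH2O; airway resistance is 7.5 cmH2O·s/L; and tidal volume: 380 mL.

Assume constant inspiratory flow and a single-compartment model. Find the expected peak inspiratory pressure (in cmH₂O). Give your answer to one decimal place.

23.0

Flow: 32 L/min ÷ 60 = 0.5333 L/s.
Equation of motion (constant flow): PIP = Vt/C + R·V̇ + PEEP.
PIP = 380/29.2 + 7.5×0.5333 + 6 = 13.014 + 4.0 + 6 = 23.014 cmH2O.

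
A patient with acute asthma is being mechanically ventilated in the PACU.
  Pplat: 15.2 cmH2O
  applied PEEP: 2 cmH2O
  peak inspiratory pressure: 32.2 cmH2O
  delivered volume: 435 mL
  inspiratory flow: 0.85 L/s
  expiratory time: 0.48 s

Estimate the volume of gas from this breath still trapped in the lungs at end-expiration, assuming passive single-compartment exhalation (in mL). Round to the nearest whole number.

210

R = (PIP − Pplat)/V̇ = (32.2 − 15.2) / 0.85 = 17.0/0.85 = 20.0 cmH2O·s/L.
C = Vt/(Pplat − PEEP) = 435.0 / (15.2 − 2) = 435.0/13.2 = 32.955 mL/cmH2O.
τ = R × C = 20.0 × 0.03296 L/cmH2O = 0.6592 s.
Fraction remaining = e^(−Te/τ) = e^(−0.48/0.6592) = 0.4828.
Trapped volume = 435.0 × 0.4828 = 210.02 mL.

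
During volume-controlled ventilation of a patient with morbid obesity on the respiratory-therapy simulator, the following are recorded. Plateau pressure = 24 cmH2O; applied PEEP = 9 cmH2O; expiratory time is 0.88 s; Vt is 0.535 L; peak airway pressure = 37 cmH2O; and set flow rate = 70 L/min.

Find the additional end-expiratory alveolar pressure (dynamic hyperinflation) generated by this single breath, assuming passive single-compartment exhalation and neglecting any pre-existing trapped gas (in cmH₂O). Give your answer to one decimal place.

1.6

Flow: 70 L/min ÷ 60 = 1.1667 L/s.
R = (PIP − Pplat)/V̇ = (37 − 24) / 1.1667 = 13.0/1.1667 = 11.143 cmH2O·s/L.
C = Vt/(Pplat − PEEP) = 535.0 / (24 − 9) = 535.0/15.0 = 35.667 mL/cmH2O.
τ = R × C = 11.143 × 0.03567 L/cmH2O = 0.3975 s.
Fraction remaining = e^(−Te/τ) = e^(−0.88/0.3975) = 0.1093; trapped volume = 535.0 × 0.1093 = 58.476 mL.
Additional alveolar pressure from trapping ≈ V_trapped / C = 58.476 / 35.667 = 1.639 cmH2O.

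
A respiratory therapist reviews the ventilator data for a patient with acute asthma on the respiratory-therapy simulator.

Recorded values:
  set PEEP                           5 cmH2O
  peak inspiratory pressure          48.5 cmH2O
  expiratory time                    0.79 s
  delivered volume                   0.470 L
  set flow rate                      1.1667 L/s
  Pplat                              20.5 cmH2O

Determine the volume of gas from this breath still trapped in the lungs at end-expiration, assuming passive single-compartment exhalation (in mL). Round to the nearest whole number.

159

R = (PIP − Pplat)/V̇ = (48.5 − 20.5) / 1.1667 = 28.0/1.1667 = 23.999 cmH2O·s/L.
C = Vt/(Pplat − PEEP) = 470.0 / (20.5 − 5) = 470.0/15.5 = 30.323 mL/cmH2O.
τ = R × C = 23.999 × 0.03032 L/cmH2O = 0.7276 s.
Fraction remaining = e^(−Te/τ) = e^(−0.79/0.7276) = 0.3376.
Trapped volume = 470.0 × 0.3376 = 158.67 mL.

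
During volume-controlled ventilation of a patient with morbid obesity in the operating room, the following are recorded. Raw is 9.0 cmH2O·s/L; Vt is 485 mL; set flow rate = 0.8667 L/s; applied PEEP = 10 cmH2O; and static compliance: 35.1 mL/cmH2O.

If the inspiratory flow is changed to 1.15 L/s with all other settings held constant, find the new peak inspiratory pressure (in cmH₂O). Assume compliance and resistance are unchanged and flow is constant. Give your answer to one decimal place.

34.2

PIP = Vt/C + R·V̇ + PEEP (constant-flow equation of motion).
Only the resistive term changes: ΔPIP = R × ΔV̇ = 9.0 × (1.15 − 0.8667) = 9.0 × 0.2833 = 2.55 cmH2O.
Original PIP = 485/35.1 + 9.0×0.8667 + 10 = 31.618 cmH2O; new PIP = 31.618 + (2.55) = 34.168 cmH2O.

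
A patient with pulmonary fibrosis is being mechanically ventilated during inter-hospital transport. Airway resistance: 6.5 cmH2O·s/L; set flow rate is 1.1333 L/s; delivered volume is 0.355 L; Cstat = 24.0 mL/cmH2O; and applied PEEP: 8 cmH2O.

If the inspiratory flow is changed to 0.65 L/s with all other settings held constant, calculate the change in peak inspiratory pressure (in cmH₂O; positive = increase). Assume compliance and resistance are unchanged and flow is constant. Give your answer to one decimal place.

-3.1

PIP = Vt/C + R·V̇ + PEEP (constant-flow equation of motion).
Only the resistive term changes: ΔPIP = R × ΔV̇ = 6.5 × (0.65 − 1.1333) = 6.5 × -0.4833 = -3.141 cmH2O.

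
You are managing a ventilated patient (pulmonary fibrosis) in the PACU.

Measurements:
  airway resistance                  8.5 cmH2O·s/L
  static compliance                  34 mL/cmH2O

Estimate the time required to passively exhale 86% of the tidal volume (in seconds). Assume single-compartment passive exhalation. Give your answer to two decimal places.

0.57

τ = R × C = 8.5 × 34 mL/cmH2O = 8.5 × 0.034 L/cmH2O = 0.289 s.
Exhaled fraction f = 1 − e^(−t/τ) → t = −τ·ln(1 − f) = −0.289·ln(0.14) = 0.5682 s.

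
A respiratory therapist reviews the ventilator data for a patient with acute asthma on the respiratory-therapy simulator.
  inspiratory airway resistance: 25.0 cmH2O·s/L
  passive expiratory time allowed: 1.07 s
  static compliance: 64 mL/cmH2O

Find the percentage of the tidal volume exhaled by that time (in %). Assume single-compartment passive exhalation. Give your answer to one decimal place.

τ = R × C = 25.0 × 64 mL/cmH2O = 25.0 × 0.064 L/cmH2O = 1.6 s.
Passive exhalation: V(t)/V₀ = e^(−t/τ) = e^(−1.07/1.6) = 0.5123.
Fraction exhaled = 1 − 0.5123 = 0.4877 → 48.77%.

48.8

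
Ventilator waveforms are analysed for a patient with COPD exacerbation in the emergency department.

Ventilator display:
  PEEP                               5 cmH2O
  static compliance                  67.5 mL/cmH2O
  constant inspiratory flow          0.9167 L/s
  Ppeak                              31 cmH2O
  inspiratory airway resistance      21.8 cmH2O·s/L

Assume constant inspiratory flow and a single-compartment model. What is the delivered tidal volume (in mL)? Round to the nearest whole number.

Equation of motion (constant flow): PIP = Vt/C + R·V̇ + PEEP.
Vt/C = PIP − R·V̇ − PEEP = 31 − 19.984 − 5 = 6.016 cmH2O.
Vt = C × 6.016 = 67.5 × 6.016 = 406.08 mL.

406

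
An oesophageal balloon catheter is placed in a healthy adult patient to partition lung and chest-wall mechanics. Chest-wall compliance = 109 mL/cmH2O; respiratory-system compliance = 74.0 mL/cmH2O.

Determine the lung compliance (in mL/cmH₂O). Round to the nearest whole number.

1/CL = 1/Crs − 1/Ccw.
1/CL = 1/74.0 − 1/109 = 0.004339.
CL = 230.47 mL/cmH2O.

230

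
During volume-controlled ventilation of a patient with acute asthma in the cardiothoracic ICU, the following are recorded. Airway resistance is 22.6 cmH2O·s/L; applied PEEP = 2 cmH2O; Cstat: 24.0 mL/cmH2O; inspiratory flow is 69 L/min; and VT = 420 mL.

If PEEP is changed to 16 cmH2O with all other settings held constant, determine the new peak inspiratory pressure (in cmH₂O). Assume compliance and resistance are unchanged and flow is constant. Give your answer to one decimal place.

Flow: 69 L/min ÷ 60 = 1.15 L/s.
PIP = Vt/C + R·V̇ + PEEP (constant-flow equation of motion).
Only the baseline term changes: ΔPIP = ΔPEEP = 16 − 2 = 14.0 cmH2O.
Original PIP = 420/24.0 + 22.6×1.15 + 2 = 45.49 cmH2O; new PIP = 45.49 + (14.0) = 59.49 cmH2O.

59.5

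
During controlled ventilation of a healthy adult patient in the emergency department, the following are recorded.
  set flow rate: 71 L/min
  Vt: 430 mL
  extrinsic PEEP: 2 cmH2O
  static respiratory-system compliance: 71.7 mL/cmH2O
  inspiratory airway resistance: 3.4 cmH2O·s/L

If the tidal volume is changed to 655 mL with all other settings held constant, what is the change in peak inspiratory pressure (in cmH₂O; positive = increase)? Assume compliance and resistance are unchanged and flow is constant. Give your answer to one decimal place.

PIP = Vt/C + R·V̇ + PEEP (constant-flow equation of motion).
Only the elastic term changes: ΔPIP = ΔVt / C = (655 − 430) / 71.7 = 3.138 cmH2O.

3.1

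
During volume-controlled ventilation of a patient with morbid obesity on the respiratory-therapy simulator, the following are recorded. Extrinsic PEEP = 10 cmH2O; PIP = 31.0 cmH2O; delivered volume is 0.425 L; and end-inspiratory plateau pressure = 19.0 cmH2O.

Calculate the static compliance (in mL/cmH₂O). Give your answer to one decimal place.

Cstat = Vt / (Pplat − PEEP) = 425 / (19.0 − 10) = 425 / 9.0 = 47.222 mL/cmH2O.

47.2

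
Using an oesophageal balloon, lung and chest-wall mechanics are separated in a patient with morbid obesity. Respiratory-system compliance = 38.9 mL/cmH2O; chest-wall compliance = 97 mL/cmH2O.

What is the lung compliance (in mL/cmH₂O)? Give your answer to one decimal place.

1/CL = 1/Crs − 1/Ccw.
1/CL = 1/38.9 − 1/97 = 0.0154.
CL = 64.935 mL/cmH2O.

64.9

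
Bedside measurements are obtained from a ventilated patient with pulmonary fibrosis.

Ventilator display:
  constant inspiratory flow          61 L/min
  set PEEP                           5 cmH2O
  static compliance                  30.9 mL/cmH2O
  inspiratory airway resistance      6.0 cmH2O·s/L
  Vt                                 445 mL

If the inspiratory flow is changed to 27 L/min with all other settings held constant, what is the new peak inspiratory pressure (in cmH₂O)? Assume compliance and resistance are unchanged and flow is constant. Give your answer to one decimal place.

22.1

Flow: 61 L/min ÷ 60 = 1.0167 L/s.
New flow: 27 L/min ÷ 60 = 0.45 L/s.
PIP = Vt/C + R·V̇ + PEEP (constant-flow equation of motion).
Only the resistive term changes: ΔPIP = R × ΔV̇ = 6.0 × (0.45 − 1.0167) = 6.0 × -0.5667 = -3.4 cmH2O.
Original PIP = 445/30.9 + 6.0×1.0167 + 5 = 25.501 cmH2O; new PIP = 25.501 + (-3.4) = 22.101 cmH2O.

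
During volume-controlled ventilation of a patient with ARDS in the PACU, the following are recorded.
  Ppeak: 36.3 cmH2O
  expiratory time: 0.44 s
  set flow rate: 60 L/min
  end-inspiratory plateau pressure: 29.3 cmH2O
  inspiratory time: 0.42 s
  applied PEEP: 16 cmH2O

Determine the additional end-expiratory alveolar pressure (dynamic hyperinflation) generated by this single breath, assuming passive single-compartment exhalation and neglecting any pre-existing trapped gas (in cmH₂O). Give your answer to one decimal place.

1.8

Flow: 60 L/min ÷ 60 = 1 L/s.
Vt = flow × Ti = 1 L/s × 0.42 s × 1000 mL/L = 420.0 mL.
R = (PIP − Pplat)/V̇ = (36.3 − 29.3) / 1 = 7.0/1 = 7.0 cmH2O·s/L.
C = Vt/(Pplat − PEEP) = 420.0 / (29.3 − 16) = 420.0/13.3 = 31.579 mL/cmH2O.
τ = R × C = 7.0 × 0.03158 L/cmH2O = 0.2211 s.
Fraction remaining = e^(−Te/τ) = e^(−0.44/0.2211) = 0.1367; trapped volume = 420.0 × 0.1367 = 57.414 mL.
Additional alveolar pressure from trapping ≈ V_trapped / C = 57.414 / 31.579 = 1.818 cmH2O.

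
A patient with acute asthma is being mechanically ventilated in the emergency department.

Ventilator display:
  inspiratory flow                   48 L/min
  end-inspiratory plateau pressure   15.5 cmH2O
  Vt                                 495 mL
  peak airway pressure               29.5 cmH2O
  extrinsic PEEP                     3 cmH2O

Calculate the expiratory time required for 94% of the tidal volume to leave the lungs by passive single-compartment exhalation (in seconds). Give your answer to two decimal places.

Flow: 48 L/min ÷ 60 = 0.8 L/s.
R = (PIP − Pplat)/V̇ = (29.5 − 15.5) / 0.8 = 14.0/0.8 = 17.5 cmH2O·s/L.
C = Vt/(Pplat − PEEP) = 495.0 / (15.5 − 3) = 495.0/12.5 = 39.6 mL/cmH2O.
τ = R × C = 17.5 × 0.0396 L/cmH2O = 0.693 s.
t = −τ·ln(1 − 0.94) = −0.693·ln(0.06) = 1.95 s.

1.95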